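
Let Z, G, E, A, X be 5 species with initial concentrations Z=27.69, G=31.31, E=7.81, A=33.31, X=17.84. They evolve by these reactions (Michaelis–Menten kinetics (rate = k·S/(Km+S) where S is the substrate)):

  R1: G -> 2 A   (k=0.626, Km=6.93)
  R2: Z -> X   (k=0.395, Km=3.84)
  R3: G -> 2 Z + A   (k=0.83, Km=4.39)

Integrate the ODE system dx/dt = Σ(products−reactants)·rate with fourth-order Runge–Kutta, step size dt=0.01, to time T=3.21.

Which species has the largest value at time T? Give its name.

RK4 with dt=0.01: 321 steps to T=3.21. Trajectory (selected grid times):
t=0.00: Z=27.69 G=31.31 E=7.81 A=33.31 X=17.84
t=0.36: Z=28.09 G=30.86 E=7.81 A=33.94 X=17.96
t=0.71: Z=28.48 G=30.43 E=7.81 A=34.55 X=18.09
t=1.07: Z=28.87 G=29.99 E=7.81 A=35.18 X=18.21
t=1.43: Z=29.27 G=29.54 E=7.81 A=35.81 X=18.34
t=1.78: Z=29.65 G=29.11 E=7.81 A=36.41 X=18.46
t=2.14: Z=30.04 G=28.67 E=7.81 A=37.04 X=18.59
t=2.50: Z=30.43 G=28.23 E=7.81 A=37.66 X=18.71
t=2.85: Z=30.81 G=27.81 E=7.81 A=38.26 X=18.84
t=3.21: Z=31.20 G=27.37 E=7.81 A=38.88 X=18.96
At T=3.21: Z=31.20 G=27.37 E=7.81 A=38.88 X=18.96; the largest is A.

Dominant species at T: A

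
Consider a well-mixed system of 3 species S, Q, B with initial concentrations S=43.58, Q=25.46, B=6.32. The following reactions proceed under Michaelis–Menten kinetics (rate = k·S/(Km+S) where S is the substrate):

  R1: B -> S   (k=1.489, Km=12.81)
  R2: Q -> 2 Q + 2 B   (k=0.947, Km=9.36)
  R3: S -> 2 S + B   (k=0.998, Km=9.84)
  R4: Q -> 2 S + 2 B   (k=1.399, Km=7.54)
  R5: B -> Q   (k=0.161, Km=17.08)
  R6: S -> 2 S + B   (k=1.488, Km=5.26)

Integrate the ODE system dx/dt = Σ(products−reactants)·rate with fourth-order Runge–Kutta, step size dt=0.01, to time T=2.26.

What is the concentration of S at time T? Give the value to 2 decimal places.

RK4 with dt=0.01: 226 steps to T=2.26. Trajectory (selected grid times):
t=0.00: S=43.58 Q=25.46 B=6.32
t=0.25: S=44.79 Q=25.37 B=7.60
t=0.50: S=46.01 Q=25.29 B=8.86
t=0.75: S=47.25 Q=25.21 B=10.12
t=1.00: S=48.50 Q=25.13 B=11.36
t=1.26: S=49.81 Q=25.05 B=12.64
t=1.51: S=51.08 Q=24.97 B=13.86
t=1.76: S=52.36 Q=24.89 B=15.07
t=2.01: S=53.65 Q=24.81 B=16.27
t=2.26: S=54.95 Q=24.73 B=17.47
Read off S at T=2.26: 54.95

S at T = 54.95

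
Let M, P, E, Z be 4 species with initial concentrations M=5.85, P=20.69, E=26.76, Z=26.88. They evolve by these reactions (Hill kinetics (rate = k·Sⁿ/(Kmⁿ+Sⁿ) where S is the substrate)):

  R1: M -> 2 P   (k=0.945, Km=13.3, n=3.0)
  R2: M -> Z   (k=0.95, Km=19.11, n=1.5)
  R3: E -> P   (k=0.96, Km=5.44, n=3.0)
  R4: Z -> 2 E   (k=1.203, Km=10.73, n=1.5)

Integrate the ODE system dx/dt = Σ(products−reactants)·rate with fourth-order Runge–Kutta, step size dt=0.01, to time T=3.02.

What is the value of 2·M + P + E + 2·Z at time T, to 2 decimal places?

Check how each reaction changes W = 2·M + P + E + 2·Z (weight of products minus weight of reactants):
R1: M -> 2 P: (1·2) − (2·1) = 2 − 2 = 0
R2: M -> Z: (2·1) − (2·1) = 2 − 2 = 0
R3: E -> P: (1·1) − (1·1) = 1 − 1 = 0
R4: Z -> 2 E: (1·2) − (2·1) = 2 − 2 = 0
Every reaction leaves W unchanged, so W is conserved and no simulation is needed: W(T) = W(0) = 2·5.85 + 20.69 + 26.76 + 2·26.88 = 112.91

Value at T = 112.91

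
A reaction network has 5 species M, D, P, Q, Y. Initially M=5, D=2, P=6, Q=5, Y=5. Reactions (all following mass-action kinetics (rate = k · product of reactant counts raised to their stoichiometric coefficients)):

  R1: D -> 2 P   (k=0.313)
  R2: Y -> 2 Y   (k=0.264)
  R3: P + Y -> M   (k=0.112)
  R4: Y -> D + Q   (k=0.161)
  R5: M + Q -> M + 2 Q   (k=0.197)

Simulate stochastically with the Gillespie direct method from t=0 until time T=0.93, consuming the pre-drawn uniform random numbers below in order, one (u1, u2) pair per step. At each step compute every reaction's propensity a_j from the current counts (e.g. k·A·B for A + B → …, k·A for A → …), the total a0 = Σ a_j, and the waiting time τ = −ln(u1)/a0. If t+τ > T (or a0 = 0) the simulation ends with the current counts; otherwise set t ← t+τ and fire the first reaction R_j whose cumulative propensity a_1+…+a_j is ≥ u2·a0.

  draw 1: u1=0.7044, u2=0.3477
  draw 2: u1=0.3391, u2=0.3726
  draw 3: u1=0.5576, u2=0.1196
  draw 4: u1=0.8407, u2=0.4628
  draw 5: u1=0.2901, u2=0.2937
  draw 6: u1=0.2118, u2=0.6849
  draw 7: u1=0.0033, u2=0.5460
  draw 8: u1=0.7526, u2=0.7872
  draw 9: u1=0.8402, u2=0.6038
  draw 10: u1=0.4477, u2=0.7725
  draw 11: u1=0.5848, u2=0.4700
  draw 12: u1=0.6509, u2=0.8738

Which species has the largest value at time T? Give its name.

t=0.000: M=5 D=2 P=6 Q=5 Y=5
Draw 1: a1=0.626, a2=1.320, a3=3.360, a4=0.805, a5=4.925, a0=11.036; τ=−ln(0.7044)/11.036=0.032 → t=0.032; u2·a0=0.3477·11.036=3.837; a1+a2=1.946 < 3.837 ≤ a1+…+a3=5.306 → R3 fires; M=6 D=2 P=5 Q=5 Y=4
Draw 2: a1=0.626, a2=1.056, a3=2.240, a4=0.644, a5=5.910, a0=10.476; τ=−ln(0.3391)/10.476=0.103 → t=0.135; u2·a0=0.3726·10.476=3.903; a1+a2=1.682 < 3.903 ≤ a1+…+a3=3.922 → R3 fires; M=7 D=2 P=4 Q=5 Y=3
Draw 3: a1=0.626, a2=0.792, a3=1.344, a4=0.483, a5=6.895, a0=10.140; τ=−ln(0.5576)/10.140=0.058 → t=0.193; u2·a0=0.1196·10.140=1.213; a1=0.626 < 1.213 ≤ a1+a2=1.418 → R2 fires; M=7 D=2 P=4 Q=5 Y=4
Draw 4: a1=0.626, a2=1.056, a3=1.792, a4=0.644, a5=6.895, a0=11.013; τ=−ln(0.8407)/11.013=0.016 → t=0.208; u2·a0=0.4628·11.013=5.097; a1+…+a4=4.118 < 5.097 ≤ a1+…+a5=11.013 → R5 fires; M=7 D=2 P=4 Q=6 Y=4
Draw 5: a1=0.626, a2=1.056, a3=1.792, a4=0.644, a5=8.274, a0=12.392; τ=−ln(0.2901)/12.392=0.100 → t=0.308; u2·a0=0.2937·12.392=3.640; a1+…+a3=3.474 < 3.640 ≤ a1+…+a4=4.118 → R4 fires; M=7 D=3 P=4 Q=7 Y=3
Draw 6: a1=0.939, a2=0.792, a3=1.344, a4=0.483, a5=9.653, a0=13.211; τ=−ln(0.2118)/13.211=0.117 → t=0.426; u2·a0=0.6849·13.211=9.048; a1+…+a4=3.558 < 9.048 ≤ a1+…+a5=13.211 → R5 fires; M=7 D=3 P=4 Q=8 Y=3
Draw 7: a1=0.939, a2=0.792, a3=1.344, a4=0.483, a5=11.032, a0=14.590; τ=−ln(0.0033)/14.590=0.392 → t=0.817; u2·a0=0.5460·14.590=7.966; a1+…+a4=3.558 < 7.966 ≤ a1+…+a5=14.590 → R5 fires; M=7 D=3 P=4 Q=9 Y=3
Draw 8: a1=0.939, a2=0.792, a3=1.344, a4=0.483, a5=12.411, a0=15.969; τ=−ln(0.7526)/15.969=0.018 → t=0.835; u2·a0=0.7872·15.969=12.571; a1+…+a4=3.558 < 12.571 ≤ a1+…+a5=15.969 → R5 fires; M=7 D=3 P=4 Q=10 Y=3
Draw 9: a1=0.939, a2=0.792, a3=1.344, a4=0.483, a5=13.790, a0=17.348; τ=−ln(0.8402)/17.348=0.010 → t=0.845; u2·a0=0.6038·17.348=10.475; a1+…+a4=3.558 < 10.475 ≤ a1+…+a5=17.348 → R5 fires; M=7 D=3 P=4 Q=11 Y=3
Draw 10: a1=0.939, a2=0.792, a3=1.344, a4=0.483, a5=15.169, a0=18.727; τ=−ln(0.4477)/18.727=0.043 → t=0.888; u2·a0=0.7725·18.727=14.467; a1+…+a4=3.558 < 14.467 ≤ a1+…+a5=18.727 → R5 fires; M=7 D=3 P=4 Q=12 Y=3
Draw 11: a1=0.939, a2=0.792, a3=1.344, a4=0.483, a5=16.548, a0=20.106; τ=−ln(0.5848)/20.106=0.027 → t=0.915; u2·a0=0.4700·20.106=9.450; a1+…+a4=3.558 < 9.450 ≤ a1+…+a5=20.106 → R5 fires; M=7 D=3 P=4 Q=13 Y=3
Draw 12: a1=0.939, a2=0.792, a3=1.344, a4=0.483, a5=17.927, a0=21.485; τ=−ln(0.6509)/21.485=0.020 → t=0.935 > T=0.93: stop.
At T=0.93: M=7 D=3 P=4 Q=13 Y=3; the largest is Q.

Dominant species at T: Q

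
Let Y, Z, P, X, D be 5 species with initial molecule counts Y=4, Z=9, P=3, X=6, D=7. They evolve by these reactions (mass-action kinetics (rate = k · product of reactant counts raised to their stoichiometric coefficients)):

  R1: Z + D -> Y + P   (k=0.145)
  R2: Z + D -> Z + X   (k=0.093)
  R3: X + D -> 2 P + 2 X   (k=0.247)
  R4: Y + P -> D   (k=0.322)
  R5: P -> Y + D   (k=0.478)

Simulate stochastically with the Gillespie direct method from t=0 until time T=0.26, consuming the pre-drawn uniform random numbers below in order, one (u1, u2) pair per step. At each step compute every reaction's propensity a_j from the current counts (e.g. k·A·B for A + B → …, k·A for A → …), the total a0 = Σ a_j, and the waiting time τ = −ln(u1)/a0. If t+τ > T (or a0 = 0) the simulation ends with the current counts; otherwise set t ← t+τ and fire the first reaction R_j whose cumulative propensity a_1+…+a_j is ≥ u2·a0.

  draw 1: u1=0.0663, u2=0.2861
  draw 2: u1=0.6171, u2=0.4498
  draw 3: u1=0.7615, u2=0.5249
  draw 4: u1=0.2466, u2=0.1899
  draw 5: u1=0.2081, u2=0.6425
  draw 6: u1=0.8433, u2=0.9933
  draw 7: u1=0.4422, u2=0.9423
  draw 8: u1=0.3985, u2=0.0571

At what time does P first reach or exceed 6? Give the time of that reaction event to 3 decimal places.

t=0.000: Y=4 Z=9 P=3 X=6 D=7
Draw 1: a1=9.135, a2=5.859, a3=10.374, a4=3.864, a5=1.434, a0=30.666; τ=−ln(0.0663)/30.666=0.088 → t=0.088; u2·a0=0.2861·30.666=8.774 ≤ a1=9.135 → R1 fires; Y=5 Z=8 P=4 X=6 D=6
Draw 2: a1=6.960, a2=4.464, a3=8.892, a4=6.440, a5=1.912, a0=28.668; τ=−ln(0.6171)/28.668=0.017 → t=0.105; u2·a0=0.4498·28.668=12.895; a1+a2=11.424 < 12.895 ≤ a1+…+a3=20.316 → R3 fires; Y=5 Z=8 P=6 X=7 D=5
Draw 3: a1=5.800, a2=3.720, a3=8.645, a4=9.660, a5=2.868, a0=30.693; τ=−ln(0.7615)/30.693=0.009 → t=0.114; u2·a0=0.5249·30.693=16.111; a1+a2=9.520 < 16.111 ≤ a1+…+a3=18.165 → R3 fires; Y=5 Z=8 P=8 X=8 D=4
Draw 4: a1=4.640, a2=2.976, a3=7.904, a4=12.880, a5=3.824, a0=32.224; τ=−ln(0.2466)/32.224=0.043 → t=0.158; u2·a0=0.1899·32.224=6.119; a1=4.640 < 6.119 ≤ a1+a2=7.616 → R2 fires; Y=5 Z=8 P=8 X=9 D=3
Draw 5: a1=3.480, a2=2.232, a3=6.669, a4=12.880, a5=3.824, a0=29.085; τ=−ln(0.2081)/29.085=0.054 → t=0.212; u2·a0=0.6425·29.085=18.687; a1+…+a3=12.381 < 18.687 ≤ a1+…+a4=25.261 → R4 fires; Y=4 Z=8 P=7 X=9 D=4
Draw 6: a1=4.640, a2=2.976, a3=8.892, a4=9.016, a5=3.346, a0=28.870; τ=−ln(0.8433)/28.870=0.006 → t=0.218; u2·a0=0.9933·28.870=28.677; a1+…+a4=25.524 < 28.677 ≤ a1+…+a5=28.870 → R5 fires; Y=5 Z=8 P=6 X=9 D=5
Draw 7: a1=5.800, a2=3.720, a3=11.115, a4=9.660, a5=2.868, a0=33.163; τ=−ln(0.4422)/33.163=0.025 → t=0.242; u2·a0=0.9423·33.163=31.249; a1+…+a4=30.295 < 31.249 ≤ a1+…+a5=33.163 → R5 fires; Y=6 Z=8 P=5 X=9 D=6
Draw 8: a1=6.960, a2=4.464, a3=13.338, a4=9.660, a5=2.390, a0=36.812; τ=−ln(0.3985)/36.812=0.025 → t=0.267 > T=0.26: stop.
P first becomes ≥ 6 when it reaches 6 at the event at t=0.105.

Threshold first reached at t = 0.105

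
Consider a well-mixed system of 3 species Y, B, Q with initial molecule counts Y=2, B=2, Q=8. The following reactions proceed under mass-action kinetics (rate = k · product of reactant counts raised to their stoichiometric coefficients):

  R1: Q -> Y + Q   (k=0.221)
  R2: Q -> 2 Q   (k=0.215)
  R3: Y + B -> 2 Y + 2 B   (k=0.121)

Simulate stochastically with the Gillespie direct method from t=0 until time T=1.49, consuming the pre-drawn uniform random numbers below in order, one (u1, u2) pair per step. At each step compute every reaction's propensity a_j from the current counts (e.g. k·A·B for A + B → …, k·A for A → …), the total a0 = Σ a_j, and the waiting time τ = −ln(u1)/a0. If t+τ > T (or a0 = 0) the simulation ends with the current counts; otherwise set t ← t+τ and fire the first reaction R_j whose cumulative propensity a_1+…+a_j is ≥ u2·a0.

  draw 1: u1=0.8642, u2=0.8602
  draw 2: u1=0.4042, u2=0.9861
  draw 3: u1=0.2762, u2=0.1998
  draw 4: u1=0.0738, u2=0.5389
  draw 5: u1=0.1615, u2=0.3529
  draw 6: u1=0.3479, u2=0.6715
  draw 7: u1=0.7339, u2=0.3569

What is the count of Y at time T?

Y at T = 5

t=0.000: Y=2 B=2 Q=8
Draw 1: a1=1.768, a2=1.720, a3=0.484, a0=3.972; τ=−ln(0.8642)/3.972=0.037 → t=0.037; u2·a0=0.8602·3.972=3.417; a1=1.768 < 3.417 ≤ a1+a2=3.488 → R2 fires; Y=2 B=2 Q=9
Draw 2: a1=1.989, a2=1.935, a3=0.484, a0=4.408; τ=−ln(0.4042)/4.408=0.206 → t=0.242; u2·a0=0.9861·4.408=4.347; a1+a2=3.924 < 4.347 ≤ a1+…+a3=4.408 → R3 fires; Y=3 B=3 Q=9
Draw 3: a1=1.989, a2=1.935, a3=1.089, a0=5.013; τ=−ln(0.2762)/5.013=0.257 → t=0.499; u2·a0=0.1998·5.013=1.002 ≤ a1=1.989 → R1 fires; Y=4 B=3 Q=9
Draw 4: a1=1.989, a2=1.935, a3=1.452, a0=5.376; τ=−ln(0.0738)/5.376=0.485 → t=0.984; u2·a0=0.5389·5.376=2.897; a1=1.989 < 2.897 ≤ a1+a2=3.924 → R2 fires; Y=4 B=3 Q=10
Draw 5: a1=2.210, a2=2.150, a3=1.452, a0=5.812; τ=−ln(0.1615)/5.812=0.314 → t=1.297; u2·a0=0.3529·5.812=2.051 ≤ a1=2.210 → R1 fires; Y=5 B=3 Q=10
Draw 6: a1=2.210, a2=2.150, a3=1.815, a0=6.175; τ=−ln(0.3479)/6.175=0.171 → t=1.468; u2·a0=0.6715·6.175=4.147; a1=2.210 < 4.147 ≤ a1+a2=4.360 → R2 fires; Y=5 B=3 Q=11
Draw 7: a1=2.431, a2=2.365, a3=1.815, a0=6.611; τ=−ln(0.7339)/6.611=0.047 → t=1.515 > T=1.49: stop.
Read off Y at T=1.49: 5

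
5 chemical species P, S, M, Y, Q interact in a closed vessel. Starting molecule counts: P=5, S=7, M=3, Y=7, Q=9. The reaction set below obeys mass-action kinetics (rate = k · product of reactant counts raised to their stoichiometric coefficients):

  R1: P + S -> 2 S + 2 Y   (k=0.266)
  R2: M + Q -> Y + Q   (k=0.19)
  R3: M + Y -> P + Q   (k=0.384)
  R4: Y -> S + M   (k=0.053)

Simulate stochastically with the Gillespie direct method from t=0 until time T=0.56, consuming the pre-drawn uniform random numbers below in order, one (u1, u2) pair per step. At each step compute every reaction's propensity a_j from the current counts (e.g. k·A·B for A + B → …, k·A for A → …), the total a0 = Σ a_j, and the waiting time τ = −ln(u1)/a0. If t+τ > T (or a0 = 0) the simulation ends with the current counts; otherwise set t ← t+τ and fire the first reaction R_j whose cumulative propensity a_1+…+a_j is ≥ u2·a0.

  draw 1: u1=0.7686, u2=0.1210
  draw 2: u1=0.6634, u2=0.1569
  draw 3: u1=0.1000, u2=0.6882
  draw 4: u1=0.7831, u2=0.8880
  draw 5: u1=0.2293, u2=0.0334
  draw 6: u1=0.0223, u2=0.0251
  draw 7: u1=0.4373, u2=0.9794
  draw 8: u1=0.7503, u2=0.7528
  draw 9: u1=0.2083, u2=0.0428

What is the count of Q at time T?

t=0.000: P=5 S=7 M=3 Y=7 Q=9
Draw 1: a1=9.310, a2=5.130, a3=8.064, a4=0.371, a0=22.875; τ=−ln(0.7686)/22.875=0.012 → t=0.012; u2·a0=0.1210·22.875=2.768 ≤ a1=9.310 → R1 fires; P=4 S=8 M=3 Y=9 Q=9
Draw 2: a1=8.512, a2=5.130, a3=10.368, a4=0.477, a0=24.487; τ=−ln(0.6634)/24.487=0.017 → t=0.028; u2·a0=0.1569·24.487=3.842 ≤ a1=8.512 → R1 fires; P=3 S=9 M=3 Y=11 Q=9
Draw 3: a1=7.182, a2=5.130, a3=12.672, a4=0.583, a0=25.567; τ=−ln(0.1000)/25.567=0.090 → t=0.118; u2·a0=0.6882·25.567=17.595; a1+a2=12.312 < 17.595 ≤ a1+…+a3=24.984 → R3 fires; P=4 S=9 M=2 Y=10 Q=10
Draw 4: a1=9.576, a2=3.800, a3=7.680, a4=0.530, a0=21.586; τ=−ln(0.7831)/21.586=0.011 → t=0.130; u2·a0=0.8880·21.586=19.168; a1+a2=13.376 < 19.168 ≤ a1+…+a3=21.056 → R3 fires; P=5 S=9 M=1 Y=9 Q=11
Draw 5: a1=11.970, a2=2.090, a3=3.456, a4=0.477, a0=17.993; τ=−ln(0.2293)/17.993=0.082 → t=0.212; u2·a0=0.0334·17.993=0.601 ≤ a1=11.970 → R1 fires; P=4 S=10 M=1 Y=11 Q=11
Draw 6: a1=10.640, a2=2.090, a3=4.224, a4=0.583, a0=17.537; τ=−ln(0.0223)/17.537=0.217 → t=0.428; u2·a0=0.0251·17.537=0.440 ≤ a1=10.640 → R1 fires; P=3 S=11 M=1 Y=13 Q=11
Draw 7: a1=8.778, a2=2.090, a3=4.992, a4=0.689, a0=16.549; τ=−ln(0.4373)/16.549=0.050 → t=0.478; u2·a0=0.9794·16.549=16.208; a1+…+a3=15.860 < 16.208 ≤ a1+…+a4=16.549 → R4 fires; P=3 S=12 M=2 Y=12 Q=11
Draw 8: a1=9.576, a2=4.180, a3=9.216, a4=0.636, a0=23.608; τ=−ln(0.7503)/23.608=0.012 → t=0.491; u2·a0=0.7528·23.608=17.772; a1+a2=13.756 < 17.772 ≤ a1+…+a3=22.972 → R3 fires; P=4 S=12 M=1 Y=11 Q=12
Draw 9: a1=12.768, a2=2.280, a3=4.224, a4=0.583, a0=19.855; τ=−ln(0.2083)/19.855=0.079 → t=0.570 > T=0.56: stop.
Read off Q at T=0.56: 12

Q at T = 12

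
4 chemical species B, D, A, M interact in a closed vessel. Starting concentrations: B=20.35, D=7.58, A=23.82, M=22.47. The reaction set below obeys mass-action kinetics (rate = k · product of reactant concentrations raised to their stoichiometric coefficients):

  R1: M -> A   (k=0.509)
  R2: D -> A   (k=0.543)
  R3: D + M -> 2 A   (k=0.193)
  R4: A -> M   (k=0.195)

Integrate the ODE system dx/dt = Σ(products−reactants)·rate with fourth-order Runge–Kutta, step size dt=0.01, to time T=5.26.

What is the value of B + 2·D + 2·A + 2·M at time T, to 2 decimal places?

Check how each reaction changes W = B + 2·D + 2·A + 2·M (weight of products minus weight of reactants):
R1: M -> A: (2·1) − (2·1) = 2 − 2 = 0
R2: D -> A: (2·1) − (2·1) = 2 − 2 = 0
R3: D + M -> 2 A: (2·2) − (2·1 + 2·1) = 4 − 4 = 0
R4: A -> M: (2·1) − (2·1) = 2 − 2 = 0
Every reaction leaves W unchanged, so W is conserved and no simulation is needed: W(T) = W(0) = 20.35 + 2·7.58 + 2·23.82 + 2·22.47 = 128.09

Value at T = 128.09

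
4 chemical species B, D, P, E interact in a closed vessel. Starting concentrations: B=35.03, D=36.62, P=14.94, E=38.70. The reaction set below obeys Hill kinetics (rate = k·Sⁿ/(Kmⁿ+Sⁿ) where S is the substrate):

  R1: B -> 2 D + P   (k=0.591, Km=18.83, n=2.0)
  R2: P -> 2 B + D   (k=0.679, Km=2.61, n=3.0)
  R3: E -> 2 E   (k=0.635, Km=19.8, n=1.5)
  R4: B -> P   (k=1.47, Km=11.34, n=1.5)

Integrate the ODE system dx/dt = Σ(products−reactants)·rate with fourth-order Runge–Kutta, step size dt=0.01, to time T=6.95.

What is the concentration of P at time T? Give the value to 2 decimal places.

RK4 with dt=0.01: 695 steps to T=6.95. Trajectory (selected grid times):
t=0.00: B=35.03 D=36.62 P=14.94 E=38.70
t=0.77: B=34.76 D=37.85 P=15.73 E=39.06
t=1.54: B=34.50 D=39.07 P=16.51 E=39.42
t=2.32: B=34.24 D=40.31 P=17.30 E=39.78
t=3.09: B=33.98 D=41.52 P=18.08 E=40.15
t=3.86: B=33.73 D=42.74 P=18.85 E=40.51
t=4.63: B=33.48 D=43.95 P=19.62 E=40.88
t=5.41: B=33.23 D=45.18 P=20.40 E=41.25
t=6.18: B=32.99 D=46.39 P=21.17 E=41.61
t=6.95: B=32.75 D=47.60 P=21.93 E=41.98
Read off P at T=6.95: 21.93

P at T = 21.93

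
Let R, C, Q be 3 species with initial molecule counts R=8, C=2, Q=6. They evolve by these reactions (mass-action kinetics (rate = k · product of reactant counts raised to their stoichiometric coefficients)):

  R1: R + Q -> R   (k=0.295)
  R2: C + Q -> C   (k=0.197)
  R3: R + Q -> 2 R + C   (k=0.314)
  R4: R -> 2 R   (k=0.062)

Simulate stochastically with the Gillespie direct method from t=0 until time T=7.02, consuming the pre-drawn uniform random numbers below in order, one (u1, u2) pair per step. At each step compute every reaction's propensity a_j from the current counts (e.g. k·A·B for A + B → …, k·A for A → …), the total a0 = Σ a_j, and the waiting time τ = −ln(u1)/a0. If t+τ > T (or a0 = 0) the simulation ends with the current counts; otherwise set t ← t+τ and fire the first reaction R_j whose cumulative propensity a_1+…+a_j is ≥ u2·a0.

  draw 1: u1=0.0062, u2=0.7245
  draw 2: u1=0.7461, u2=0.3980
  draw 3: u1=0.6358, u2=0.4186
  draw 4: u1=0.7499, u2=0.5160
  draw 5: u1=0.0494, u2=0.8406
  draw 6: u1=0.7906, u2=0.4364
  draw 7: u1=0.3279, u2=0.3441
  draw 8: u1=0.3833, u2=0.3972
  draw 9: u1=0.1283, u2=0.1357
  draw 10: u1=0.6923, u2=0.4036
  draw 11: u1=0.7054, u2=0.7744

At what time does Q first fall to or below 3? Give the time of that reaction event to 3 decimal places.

Threshold first reached at t = 0.186

t=0.000: R=8 C=2 Q=6
Draw 1: a1=14.160, a2=2.364, a3=15.072, a4=0.496, a0=32.092; τ=−ln(0.0062)/32.092=0.158 → t=0.158; u2·a0=0.7245·32.092=23.251; a1+a2=16.524 < 23.251 ≤ a1+…+a3=31.596 → R3 fires; R=9 C=3 Q=5
Draw 2: a1=13.275, a2=2.955, a3=14.130, a4=0.558, a0=30.918; τ=−ln(0.7461)/30.918=0.009 → t=0.168; u2·a0=0.3980·30.918=12.305 ≤ a1=13.275 → R1 fires; R=9 C=3 Q=4
Draw 3: a1=10.620, a2=2.364, a3=11.304, a4=0.558, a0=24.846; τ=−ln(0.6358)/24.846=0.018 → t=0.186; u2·a0=0.4186·24.846=10.401 ≤ a1=10.620 → R1 fires; R=9 C=3 Q=3
Draw 4: a1=7.965, a2=1.773, a3=8.478, a4=0.558, a0=18.774; τ=−ln(0.7499)/18.774=0.015 → t=0.201; u2·a0=0.5160·18.774=9.687; a1=7.965 < 9.687 ≤ a1+a2=9.738 → R2 fires; R=9 C=3 Q=2
Draw 5: a1=5.310, a2=1.182, a3=5.652, a4=0.558, a0=12.702; τ=−ln(0.0494)/12.702=0.237 → t=0.438; u2·a0=0.8406·12.702=10.677; a1+a2=6.492 < 10.677 ≤ a1+…+a3=12.144 → R3 fires; R=10 C=4 Q=1
Draw 6: a1=2.950, a2=0.788, a3=3.140, a4=0.620, a0=7.498; τ=−ln(0.7906)/7.498=0.031 → t=0.470; u2·a0=0.4364·7.498=3.272; a1=2.950 < 3.272 ≤ a1+a2=3.738 → R2 fires; R=10 C=4 Q=0
Draw 7: a1=0.000, a2=0.000, a3=0.000, a4=0.620, a0=0.620; τ=−ln(0.3279)/0.620=1.798 → t=2.268; u2·a0=0.3441·0.620=0.213; a1+…+a3=0.000 < 0.213 ≤ a1+…+a4=0.620 → R4 fires; R=11 C=4 Q=0
Draw 8: a1=0.000, a2=0.000, a3=0.000, a4=0.682, a0=0.682; τ=−ln(0.3833)/0.682=1.406 → t=3.674; u2·a0=0.3972·0.682=0.271; a1+…+a3=0.000 < 0.271 ≤ a1+…+a4=0.682 → R4 fires; R=12 C=4 Q=0
Draw 9: a1=0.000, a2=0.000, a3=0.000, a4=0.744, a0=0.744; τ=−ln(0.1283)/0.744=2.760 → t=6.434; u2·a0=0.1357·0.744=0.101; a1+…+a3=0.000 < 0.101 ≤ a1+…+a4=0.744 → R4 fires; R=13 C=4 Q=0
Draw 10: a1=0.000, a2=0.000, a3=0.000, a4=0.806, a0=0.806; τ=−ln(0.6923)/0.806=0.456 → t=6.890; u2·a0=0.4036·0.806=0.325; a1+…+a3=0.000 < 0.325 ≤ a1+…+a4=0.806 → R4 fires; R=14 C=4 Q=0
Draw 11: a1=0.000, a2=0.000, a3=0.000, a4=0.868, a0=0.868; τ=−ln(0.7054)/0.868=0.402 → t=7.292 > T=7.02: stop.
Q first becomes ≤ 3 when it reaches 3 at the event at t=0.186.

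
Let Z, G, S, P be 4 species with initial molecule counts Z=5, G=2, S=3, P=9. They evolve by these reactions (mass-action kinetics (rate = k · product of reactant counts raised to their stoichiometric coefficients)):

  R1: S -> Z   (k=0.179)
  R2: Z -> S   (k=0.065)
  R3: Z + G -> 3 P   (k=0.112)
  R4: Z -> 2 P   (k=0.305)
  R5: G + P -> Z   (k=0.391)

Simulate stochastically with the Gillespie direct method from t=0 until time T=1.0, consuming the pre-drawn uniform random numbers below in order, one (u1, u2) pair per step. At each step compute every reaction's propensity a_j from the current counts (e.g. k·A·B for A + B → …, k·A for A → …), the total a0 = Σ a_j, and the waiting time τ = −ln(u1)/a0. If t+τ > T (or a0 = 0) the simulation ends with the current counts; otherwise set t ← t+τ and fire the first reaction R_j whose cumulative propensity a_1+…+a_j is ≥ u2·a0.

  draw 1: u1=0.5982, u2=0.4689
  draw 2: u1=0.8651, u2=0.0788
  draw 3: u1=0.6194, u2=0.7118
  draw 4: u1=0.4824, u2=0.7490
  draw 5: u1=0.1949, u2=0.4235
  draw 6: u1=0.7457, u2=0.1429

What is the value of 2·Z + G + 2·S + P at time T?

Check how each reaction changes W = 2·Z + G + 2·S + P (weight of products minus weight of reactants):
R1: S -> Z: (2·1) − (2·1) = 2 − 2 = 0
R2: Z -> S: (2·1) − (2·1) = 2 − 2 = 0
R3: Z + G -> 3 P: (1·3) − (2·1 + 1·1) = 3 − 3 = 0
R4: Z -> 2 P: (1·2) − (2·1) = 2 − 2 = 0
R5: G + P -> Z: (2·1) − (1·1 + 1·1) = 2 − 2 = 0
Every reaction leaves W unchanged, so W is conserved and no simulation is needed: W(T) = W(0) = 2·5 + 2 + 2·3 + 9 = 27

Value at T = 27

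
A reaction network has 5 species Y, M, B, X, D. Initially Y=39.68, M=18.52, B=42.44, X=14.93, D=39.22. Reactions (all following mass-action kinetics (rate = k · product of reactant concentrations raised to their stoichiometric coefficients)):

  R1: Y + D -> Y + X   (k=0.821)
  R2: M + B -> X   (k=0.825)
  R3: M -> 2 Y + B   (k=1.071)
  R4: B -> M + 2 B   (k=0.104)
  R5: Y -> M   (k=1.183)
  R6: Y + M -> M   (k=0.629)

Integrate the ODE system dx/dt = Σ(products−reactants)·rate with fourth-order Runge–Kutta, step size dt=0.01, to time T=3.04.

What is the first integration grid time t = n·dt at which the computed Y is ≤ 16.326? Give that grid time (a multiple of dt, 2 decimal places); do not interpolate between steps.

Threshold first reached at t = 0.29

RK4 with dt=0.01: 304 steps to T=3.04. Trajectory (selected grid times):
t=0.00: Y=39.68 M=18.52 B=42.44 X=14.93 D=39.22
t=0.28: Y=16.40 M=1.34 B=19.77 X=78.43 D=0.19
t=0.29: Y=16.10 M=1.32 B=19.59 X=78.67 D=0.17
t=0.34: Y=14.71 M=1.25 B=18.74 X=79.76 D=0.09
t=0.68: Y=8.39 M=0.93 B=14.71 X=84.85 D=0.00
t=1.01: Y=5.23 M=0.71 B=12.47 X=87.85 D=0.00
t=1.35: Y=3.41 M=0.55 B=11.06 X=89.90 D=0.00
t=1.69: Y=2.33 M=0.43 B=10.16 X=91.35 D=0.00
t=2.03: Y=1.66 M=0.35 B=9.57 X=92.43 D=0.00
t=2.36: Y=1.23 M=0.30 B=9.18 X=93.25 D=0.00
t=2.70: Y=0.94 M=0.25 B=8.91 X=93.95 D=0.00
t=3.04: Y=0.73 M=0.22 B=8.72 X=94.54 D=0.00
Y(0.28)=16.401 > 16.326 but Y(0.29)=16.101 ≤ 16.326, so the first grid time is t=0.29.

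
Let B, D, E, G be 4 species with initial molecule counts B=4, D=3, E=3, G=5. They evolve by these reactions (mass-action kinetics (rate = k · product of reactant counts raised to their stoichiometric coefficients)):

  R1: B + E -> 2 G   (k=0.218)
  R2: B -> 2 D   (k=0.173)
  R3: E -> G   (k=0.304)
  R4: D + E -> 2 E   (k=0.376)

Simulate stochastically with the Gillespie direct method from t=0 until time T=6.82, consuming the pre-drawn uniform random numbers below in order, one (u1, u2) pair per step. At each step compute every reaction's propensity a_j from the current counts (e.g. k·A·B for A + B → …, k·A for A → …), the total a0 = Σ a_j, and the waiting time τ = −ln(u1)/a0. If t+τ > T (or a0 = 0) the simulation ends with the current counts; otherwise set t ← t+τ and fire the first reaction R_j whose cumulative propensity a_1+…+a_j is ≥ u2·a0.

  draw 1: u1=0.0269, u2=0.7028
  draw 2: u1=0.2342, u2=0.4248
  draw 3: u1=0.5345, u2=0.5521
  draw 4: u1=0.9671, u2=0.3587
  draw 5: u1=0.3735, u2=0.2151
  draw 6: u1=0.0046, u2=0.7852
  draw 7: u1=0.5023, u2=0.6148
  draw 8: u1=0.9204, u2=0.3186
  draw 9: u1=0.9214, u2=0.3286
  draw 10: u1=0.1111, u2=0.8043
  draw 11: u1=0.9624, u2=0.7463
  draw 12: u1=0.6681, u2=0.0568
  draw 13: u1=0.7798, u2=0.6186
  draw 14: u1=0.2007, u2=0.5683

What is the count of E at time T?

E at T = 1

t=0.000: B=4 D=3 E=3 G=5
Draw 1: a1=2.616, a2=0.692, a3=0.912, a4=3.384, a0=7.604; τ=−ln(0.0269)/7.604=0.475 → t=0.475; u2·a0=0.7028·7.604=5.344; a1+…+a3=4.220 < 5.344 ≤ a1+…+a4=7.604 → R4 fires; B=4 D=2 E=4 G=5
Draw 2: a1=3.488, a2=0.692, a3=1.216, a4=3.008, a0=8.404; τ=−ln(0.2342)/8.404=0.173 → t=0.648; u2·a0=0.4248·8.404=3.570; a1=3.488 < 3.570 ≤ a1+a2=4.180 → R2 fires; B=3 D=4 E=4 G=5
Draw 3: a1=2.616, a2=0.519, a3=1.216, a4=6.016, a0=10.367; τ=−ln(0.5345)/10.367=0.060 → t=0.709; u2·a0=0.5521·10.367=5.724; a1+…+a3=4.351 < 5.724 ≤ a1+…+a4=10.367 → R4 fires; B=3 D=3 E=5 G=5
Draw 4: a1=3.270, a2=0.519, a3=1.520, a4=5.640, a0=10.949; τ=−ln(0.9671)/10.949=0.003 → t=0.712; u2·a0=0.3587·10.949=3.927; a1+a2=3.789 < 3.927 ≤ a1+…+a3=5.309 → R3 fires; B=3 D=3 E=4 G=6
Draw 5: a1=2.616, a2=0.519, a3=1.216, a4=4.512, a0=8.863; τ=−ln(0.3735)/8.863=0.111 → t=0.823; u2·a0=0.2151·8.863=1.906 ≤ a1=2.616 → R1 fires; B=2 D=3 E=3 G=8
Draw 6: a1=1.308, a2=0.346, a3=0.912, a4=3.384, a0=5.950; τ=−ln(0.0046)/5.950=0.904 → t=1.727; u2·a0=0.7852·5.950=4.672; a1+…+a3=2.566 < 4.672 ≤ a1+…+a4=5.950 → R4 fires; B=2 D=2 E=4 G=8
Draw 7: a1=1.744, a2=0.346, a3=1.216, a4=3.008, a0=6.314; τ=−ln(0.5023)/6.314=0.109 → t=1.836; u2·a0=0.6148·6.314=3.882; a1+…+a3=3.306 < 3.882 ≤ a1+…+a4=6.314 → R4 fires; B=2 D=1 E=5 G=8
Draw 8: a1=2.180, a2=0.346, a3=1.520, a4=1.880, a0=5.926; τ=−ln(0.9204)/5.926=0.014 → t=1.850; u2·a0=0.3186·5.926=1.888 ≤ a1=2.180 → R1 fires; B=1 D=1 E=4 G=10
Draw 9: a1=0.872, a2=0.173, a3=1.216, a4=1.504, a0=3.765; τ=−ln(0.9214)/3.765=0.022 → t=1.872; u2·a0=0.3286·3.765=1.237; a1+a2=1.045 < 1.237 ≤ a1+…+a3=2.261 → R3 fires; B=1 D=1 E=3 G=11
Draw 10: a1=0.654, a2=0.173, a3=0.912, a4=1.128, a0=2.867; τ=−ln(0.1111)/2.867=0.766 → t=2.639; u2·a0=0.8043·2.867=2.306; a1+…+a3=1.739 < 2.306 ≤ a1+…+a4=2.867 → R4 fires; B=1 D=0 E=4 G=11
Draw 11: a1=0.872, a2=0.173, a3=1.216, a4=0.000, a0=2.261; τ=−ln(0.9624)/2.261=0.017 → t=2.655; u2·a0=0.7463·2.261=1.687; a1+a2=1.045 < 1.687 ≤ a1+…+a3=2.261 → R3 fires; B=1 D=0 E=3 G=12
Draw 12: a1=0.654, a2=0.173, a3=0.912, a4=0.000, a0=1.739; τ=−ln(0.6681)/1.739=0.232 → t=2.887; u2·a0=0.0568·1.739=0.099 ≤ a1=0.654 → R1 fires; B=0 D=0 E=2 G=14
Draw 13: a1=0.000, a2=0.000, a3=0.608, a4=0.000, a0=0.608; τ=−ln(0.7798)/0.608=0.409 → t=3.296; u2·a0=0.6186·0.608=0.376; a1+a2=0.000 < 0.376 ≤ a1+…+a3=0.608 → R3 fires; B=0 D=0 E=1 G=15
Draw 14: a1=0.000, a2=0.000, a3=0.304, a4=0.000, a0=0.304; τ=−ln(0.2007)/0.304=5.283 → t=8.579 > T=6.82: stop.
Read off E at T=6.82: 1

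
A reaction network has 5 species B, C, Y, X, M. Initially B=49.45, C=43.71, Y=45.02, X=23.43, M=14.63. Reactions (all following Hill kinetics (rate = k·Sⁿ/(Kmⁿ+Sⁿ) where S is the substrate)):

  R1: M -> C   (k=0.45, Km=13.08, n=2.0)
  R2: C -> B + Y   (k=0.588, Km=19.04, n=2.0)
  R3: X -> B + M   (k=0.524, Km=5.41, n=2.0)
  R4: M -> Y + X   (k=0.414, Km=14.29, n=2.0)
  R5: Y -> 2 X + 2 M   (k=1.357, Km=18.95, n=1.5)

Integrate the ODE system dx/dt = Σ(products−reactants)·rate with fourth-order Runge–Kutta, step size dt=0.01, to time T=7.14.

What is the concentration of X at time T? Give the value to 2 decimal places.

X at T = 36.95

RK4 with dt=0.01: 714 steps to T=7.14. Trajectory (selected grid times):
t=0.00: B=49.45 C=43.71 Y=45.02 X=23.43 M=14.63
t=0.79: B=50.23 C=43.53 Y=44.75 X=24.89 M=16.32
t=1.59: B=51.03 C=43.36 Y=44.49 X=26.39 M=18.00
t=2.38: B=51.82 C=43.21 Y=44.24 X=27.87 M=19.63
t=3.17: B=52.61 C=43.07 Y=44.02 X=29.37 M=21.23
t=3.97: B=53.41 C=42.95 Y=43.80 X=30.89 M=22.83
t=4.76: B=54.20 C=42.83 Y=43.59 X=32.39 M=24.39
t=5.55: B=54.99 C=42.72 Y=43.39 X=33.90 M=25.93
t=6.35: B=55.79 C=42.62 Y=43.20 X=35.43 M=27.47
t=7.14: B=56.58 C=42.53 Y=43.02 X=36.95 M=28.99
Read off X at T=7.14: 36.95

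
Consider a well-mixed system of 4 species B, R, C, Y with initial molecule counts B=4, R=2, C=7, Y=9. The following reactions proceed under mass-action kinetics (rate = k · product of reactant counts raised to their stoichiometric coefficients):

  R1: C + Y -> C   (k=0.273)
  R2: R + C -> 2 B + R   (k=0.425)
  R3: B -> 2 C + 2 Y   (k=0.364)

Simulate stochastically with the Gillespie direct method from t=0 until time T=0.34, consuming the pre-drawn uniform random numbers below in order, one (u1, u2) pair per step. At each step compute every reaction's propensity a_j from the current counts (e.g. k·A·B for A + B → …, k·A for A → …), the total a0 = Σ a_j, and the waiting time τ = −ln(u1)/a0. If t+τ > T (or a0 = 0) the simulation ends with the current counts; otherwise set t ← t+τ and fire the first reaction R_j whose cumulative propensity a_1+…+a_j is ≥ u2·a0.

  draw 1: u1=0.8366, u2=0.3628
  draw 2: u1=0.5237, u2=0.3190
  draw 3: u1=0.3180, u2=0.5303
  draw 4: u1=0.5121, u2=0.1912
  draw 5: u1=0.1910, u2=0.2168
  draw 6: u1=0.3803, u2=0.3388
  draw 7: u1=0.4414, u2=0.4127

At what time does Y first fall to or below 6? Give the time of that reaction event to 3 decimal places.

t=0.000: B=4 R=2 C=7 Y=9
Draw 1: a1=17.199, a2=5.950, a3=1.456, a0=24.605; τ=−ln(0.8366)/24.605=0.007 → t=0.007; u2·a0=0.3628·24.605=8.927 ≤ a1=17.199 → R1 fires; B=4 R=2 C=7 Y=8
Draw 2: a1=15.288, a2=5.950, a3=1.456, a0=22.694; τ=−ln(0.5237)/22.694=0.029 → t=0.036; u2·a0=0.3190·22.694=7.239 ≤ a1=15.288 → R1 fires; B=4 R=2 C=7 Y=7
Draw 3: a1=13.377, a2=5.950, a3=1.456, a0=20.783; τ=−ln(0.3180)/20.783=0.055 → t=0.091; u2·a0=0.5303·20.783=11.021 ≤ a1=13.377 → R1 fires; B=4 R=2 C=7 Y=6
Draw 4: a1=11.466, a2=5.950, a3=1.456, a0=18.872; τ=−ln(0.5121)/18.872=0.035 → t=0.126; u2·a0=0.1912·18.872=3.608 ≤ a1=11.466 → R1 fires; B=4 R=2 C=7 Y=5
Draw 5: a1=9.555, a2=5.950, a3=1.456, a0=16.961; τ=−ln(0.1910)/16.961=0.098 → t=0.224; u2·a0=0.2168·16.961=3.677 ≤ a1=9.555 → R1 fires; B=4 R=2 C=7 Y=4
Draw 6: a1=7.644, a2=5.950, a3=1.456, a0=15.050; τ=−ln(0.3803)/15.050=0.064 → t=0.288; u2·a0=0.3388·15.050=5.099 ≤ a1=7.644 → R1 fires; B=4 R=2 C=7 Y=3
Draw 7: a1=5.733, a2=5.950, a3=1.456, a0=13.139; τ=−ln(0.4414)/13.139=0.062 → t=0.350 > T=0.34: stop.
Y first becomes ≤ 6 when it reaches 6 at the event at t=0.091.

Threshold first reached at t = 0.091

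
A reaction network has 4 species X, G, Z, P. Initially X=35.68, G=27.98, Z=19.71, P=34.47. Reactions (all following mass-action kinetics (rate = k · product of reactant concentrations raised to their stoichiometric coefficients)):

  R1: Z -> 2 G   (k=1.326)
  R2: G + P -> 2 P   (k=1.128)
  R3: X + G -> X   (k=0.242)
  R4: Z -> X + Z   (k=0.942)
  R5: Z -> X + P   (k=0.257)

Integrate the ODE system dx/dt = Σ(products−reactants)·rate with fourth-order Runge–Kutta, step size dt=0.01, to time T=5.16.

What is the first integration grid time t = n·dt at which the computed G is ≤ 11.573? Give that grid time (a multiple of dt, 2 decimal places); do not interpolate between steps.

Threshold first reached at t = 0.02

RK4 with dt=0.01: 516 steps to T=5.16. Trajectory (selected grid times):
t=0.00: X=35.68 G=27.98 Z=19.71 P=34.47
t=0.01: X=35.91 G=16.82 Z=19.40 P=44.28
t=0.02: X=36.15 G=9.36 Z=19.10 P=51.19
t=0.57: X=44.55 G=0.22 Z=7.99 P=77.50
t=1.15: X=48.19 G=0.08 Z=3.19 P=85.57
t=1.72: X=49.63 G=0.03 Z=1.29 P=88.76
t=2.29: X=50.21 G=0.01 Z=0.53 P=90.06
t=2.87: X=50.45 G=0.00 Z=0.21 P=90.59
t=3.44: X=50.54 G=0.00 Z=0.09 P=90.80
t=4.01: X=50.58 G=0.00 Z=0.03 P=90.88
t=4.59: X=50.60 G=0.00 Z=0.01 P=90.92
t=5.16: X=50.60 G=0.00 Z=0.01 P=90.93
G(0.01)=16.820 > 11.573 but G(0.02)=9.356 ≤ 11.573, so the first grid time is t=0.02.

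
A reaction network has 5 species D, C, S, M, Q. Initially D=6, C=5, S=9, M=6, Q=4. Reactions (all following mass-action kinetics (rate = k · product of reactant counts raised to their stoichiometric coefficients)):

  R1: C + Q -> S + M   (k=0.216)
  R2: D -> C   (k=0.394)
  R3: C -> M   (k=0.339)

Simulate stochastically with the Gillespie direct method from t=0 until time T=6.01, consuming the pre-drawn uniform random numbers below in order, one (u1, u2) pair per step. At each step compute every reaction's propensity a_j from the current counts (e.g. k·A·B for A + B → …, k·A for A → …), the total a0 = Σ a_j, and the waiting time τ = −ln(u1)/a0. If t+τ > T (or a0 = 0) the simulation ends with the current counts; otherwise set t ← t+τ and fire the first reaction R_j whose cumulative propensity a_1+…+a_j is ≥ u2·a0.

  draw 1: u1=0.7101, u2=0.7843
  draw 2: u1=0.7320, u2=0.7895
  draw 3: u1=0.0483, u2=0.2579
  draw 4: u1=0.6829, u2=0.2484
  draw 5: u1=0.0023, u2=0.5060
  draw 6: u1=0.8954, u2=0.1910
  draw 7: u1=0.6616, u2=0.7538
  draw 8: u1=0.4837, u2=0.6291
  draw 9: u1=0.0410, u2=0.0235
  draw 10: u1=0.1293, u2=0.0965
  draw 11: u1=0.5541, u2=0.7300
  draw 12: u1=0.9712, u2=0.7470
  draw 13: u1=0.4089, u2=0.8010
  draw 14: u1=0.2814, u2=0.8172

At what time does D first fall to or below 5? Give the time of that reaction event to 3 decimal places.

Threshold first reached at t = 0.041

t=0.000: D=6 C=5 S=9 M=6 Q=4
Draw 1: a1=4.320, a2=2.364, a3=1.695, a0=8.379; τ=−ln(0.7101)/8.379=0.041 → t=0.041; u2·a0=0.7843·8.379=6.572; a1=4.320 < 6.572 ≤ a1+a2=6.684 → R2 fires; D=5 C=6 S=9 M=6 Q=4
Draw 2: a1=5.184, a2=1.970, a3=2.034, a0=9.188; τ=−ln(0.7320)/9.188=0.034 → t=0.075; u2·a0=0.7895·9.188=7.254; a1+a2=7.154 < 7.254 ≤ a1+…+a3=9.188 → R3 fires; D=5 C=5 S=9 M=7 Q=4
Draw 3: a1=4.320, a2=1.970, a3=1.695, a0=7.985; τ=−ln(0.0483)/7.985=0.380 → t=0.454; u2·a0=0.2579·7.985=2.059 ≤ a1=4.320 → R1 fires; D=5 C=4 S=10 M=8 Q=3
Draw 4: a1=2.592, a2=1.970, a3=1.356, a0=5.918; τ=−ln(0.6829)/5.918=0.064 → t=0.519; u2·a0=0.2484·5.918=1.470 ≤ a1=2.592 → R1 fires; D=5 C=3 S=11 M=9 Q=2
Draw 5: a1=1.296, a2=1.970, a3=1.017, a0=4.283; τ=−ln(0.0023)/4.283=1.418 → t=1.937; u2·a0=0.5060·4.283=2.167; a1=1.296 < 2.167 ≤ a1+a2=3.266 → R2 fires; D=4 C=4 S=11 M=9 Q=2
Draw 6: a1=1.728, a2=1.576, a3=1.356, a0=4.660; τ=−ln(0.8954)/4.660=0.024 → t=1.961; u2·a0=0.1910·4.660=0.890 ≤ a1=1.728 → R1 fires; D=4 C=3 S=12 M=10 Q=1
Draw 7: a1=0.648, a2=1.576, a3=1.017, a0=3.241; τ=−ln(0.6616)/3.241=0.127 → t=2.088; u2·a0=0.7538·3.241=2.443; a1+a2=2.224 < 2.443 ≤ a1+…+a3=3.241 → R3 fires; D=4 C=2 S=12 M=11 Q=1
Draw 8: a1=0.432, a2=1.576, a3=0.678, a0=2.686; τ=−ln(0.4837)/2.686=0.270 → t=2.359; u2·a0=0.6291·2.686=1.690; a1=0.432 < 1.690 ≤ a1+a2=2.008 → R2 fires; D=3 C=3 S=12 M=11 Q=1
Draw 9: a1=0.648, a2=1.182, a3=1.017, a0=2.847; τ=−ln(0.0410)/2.847=1.122 → t=3.481; u2·a0=0.0235·2.847=0.067 ≤ a1=0.648 → R1 fires; D=3 C=2 S=13 M=12 Q=0
Draw 10: a1=0.000, a2=1.182, a3=0.678, a0=1.860; τ=−ln(0.1293)/1.860=1.100 → t=4.580; u2·a0=0.0965·1.860=0.179; a1=0.000 < 0.179 ≤ a1+a2=1.182 → R2 fires; D=2 C=3 S=13 M=12 Q=0
Draw 11: a1=0.000, a2=0.788, a3=1.017, a0=1.805; τ=−ln(0.5541)/1.805=0.327 → t=4.908; u2·a0=0.7300·1.805=1.318; a1+a2=0.788 < 1.318 ≤ a1+…+a3=1.805 → R3 fires; D=2 C=2 S=13 M=13 Q=0
Draw 12: a1=0.000, a2=0.788, a3=0.678, a0=1.466; τ=−ln(0.9712)/1.466=0.020 → t=4.927; u2·a0=0.7470·1.466=1.095; a1+a2=0.788 < 1.095 ≤ a1+…+a3=1.466 → R3 fires; D=2 C=1 S=13 M=14 Q=0
Draw 13: a1=0.000, a2=0.788, a3=0.339, a0=1.127; τ=−ln(0.4089)/1.127=0.794 → t=5.721; u2·a0=0.8010·1.127=0.903; a1+a2=0.788 < 0.903 ≤ a1+…+a3=1.127 → R3 fires; D=2 C=0 S=13 M=15 Q=0
Draw 14: a1=0.000, a2=0.788, a3=0.000, a0=0.788; τ=−ln(0.2814)/0.788=1.609 → t=7.330 > T=6.01: stop.
D first becomes ≤ 5 when it reaches 5 at the event at t=0.041.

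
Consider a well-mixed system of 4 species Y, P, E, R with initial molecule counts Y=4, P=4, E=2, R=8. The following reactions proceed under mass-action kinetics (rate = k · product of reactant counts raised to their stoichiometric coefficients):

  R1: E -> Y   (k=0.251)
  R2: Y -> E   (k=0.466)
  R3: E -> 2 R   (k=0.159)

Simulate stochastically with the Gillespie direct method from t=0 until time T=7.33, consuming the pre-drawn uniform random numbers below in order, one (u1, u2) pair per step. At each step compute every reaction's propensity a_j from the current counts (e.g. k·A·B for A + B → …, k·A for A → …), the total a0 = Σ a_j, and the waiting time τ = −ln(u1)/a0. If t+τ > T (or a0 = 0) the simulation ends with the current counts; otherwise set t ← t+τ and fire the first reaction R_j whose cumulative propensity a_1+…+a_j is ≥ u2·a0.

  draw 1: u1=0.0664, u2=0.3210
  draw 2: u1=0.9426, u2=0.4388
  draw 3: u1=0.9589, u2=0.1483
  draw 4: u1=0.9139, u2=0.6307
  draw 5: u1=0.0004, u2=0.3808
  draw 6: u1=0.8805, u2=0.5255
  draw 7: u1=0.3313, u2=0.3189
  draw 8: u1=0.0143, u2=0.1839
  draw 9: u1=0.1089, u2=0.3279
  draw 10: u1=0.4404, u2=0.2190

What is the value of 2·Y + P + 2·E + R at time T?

Value at T = 24

Check how each reaction changes W = 2·Y + P + 2·E + R (weight of products minus weight of reactants):
R1: E -> Y: (2·1) − (2·1) = 2 − 2 = 0
R2: Y -> E: (2·1) − (2·1) = 2 − 2 = 0
R3: E -> 2 R: (1·2) − (2·1) = 2 − 2 = 0
Every reaction leaves W unchanged, so W is conserved and no simulation is needed: W(T) = W(0) = 2·4 + 4 + 2·2 + 8 = 24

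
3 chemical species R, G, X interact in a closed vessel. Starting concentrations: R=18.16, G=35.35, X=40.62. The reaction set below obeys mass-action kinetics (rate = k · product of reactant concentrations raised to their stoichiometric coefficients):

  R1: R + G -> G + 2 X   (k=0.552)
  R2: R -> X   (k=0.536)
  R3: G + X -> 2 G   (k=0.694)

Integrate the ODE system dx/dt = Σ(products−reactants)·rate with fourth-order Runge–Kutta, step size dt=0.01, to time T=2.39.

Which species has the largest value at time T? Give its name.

Dominant species at T: G

RK4 with dt=0.01: 239 steps to T=2.39. Trajectory (selected grid times):
t=0.00: R=18.16 G=35.35 X=40.62
t=0.27: R=0.00 G=112.01 X=0.00
t=0.53: R=0.00 G=112.01 X=0.00
t=0.80: R=0.00 G=112.01 X=0.00
t=1.06: R=0.00 G=112.01 X=0.00
t=1.33: R=0.00 G=112.01 X=0.00
t=1.59: R=0.00 G=112.01 X=0.00
t=1.86: R=0.00 G=112.01 X=0.00
t=2.12: R=0.00 G=112.01 X=0.00
t=2.39: R=0.00 G=112.01 X=0.00
At T=2.39: R=0.00 G=112.01 X=0.00; the largest is G.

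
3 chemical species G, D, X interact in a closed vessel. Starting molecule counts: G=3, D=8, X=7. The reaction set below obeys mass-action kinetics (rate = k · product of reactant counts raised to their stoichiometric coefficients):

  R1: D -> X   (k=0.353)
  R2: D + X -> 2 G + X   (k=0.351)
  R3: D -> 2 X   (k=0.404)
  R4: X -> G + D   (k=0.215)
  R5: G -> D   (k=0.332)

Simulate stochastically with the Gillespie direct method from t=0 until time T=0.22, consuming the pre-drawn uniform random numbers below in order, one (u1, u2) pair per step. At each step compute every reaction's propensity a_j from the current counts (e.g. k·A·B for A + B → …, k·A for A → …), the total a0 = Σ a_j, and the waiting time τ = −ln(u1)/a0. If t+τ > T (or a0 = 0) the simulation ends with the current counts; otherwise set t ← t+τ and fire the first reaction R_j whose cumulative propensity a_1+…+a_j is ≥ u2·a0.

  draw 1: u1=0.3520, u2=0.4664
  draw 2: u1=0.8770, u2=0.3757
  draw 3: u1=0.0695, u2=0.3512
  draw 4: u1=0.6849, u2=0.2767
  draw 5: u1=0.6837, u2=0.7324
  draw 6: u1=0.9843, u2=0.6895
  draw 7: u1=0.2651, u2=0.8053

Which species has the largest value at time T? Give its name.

Dominant species at T: G

t=0.000: G=3 D=8 X=7
Draw 1: a1=2.824, a2=19.656, a3=3.232, a4=1.505, a5=0.996, a0=28.213; τ=−ln(0.3520)/28.213=0.037 → t=0.037; u2·a0=0.4664·28.213=13.159; a1=2.824 < 13.159 ≤ a1+a2=22.480 → R2 fires; G=5 D=7 X=7
Draw 2: a1=2.471, a2=17.199, a3=2.828, a4=1.505, a5=1.660, a0=25.663; τ=−ln(0.8770)/25.663=0.005 → t=0.042; u2·a0=0.3757·25.663=9.642; a1=2.471 < 9.642 ≤ a1+a2=19.670 → R2 fires; G=7 D=6 X=7
Draw 3: a1=2.118, a2=14.742, a3=2.424, a4=1.505, a5=2.324, a0=23.113; τ=−ln(0.0695)/23.113=0.115 → t=0.157; u2·a0=0.3512·23.113=8.117; a1=2.118 < 8.117 ≤ a1+a2=16.860 → R2 fires; G=9 D=5 X=7
Draw 4: a1=1.765, a2=12.285, a3=2.020, a4=1.505, a5=2.988, a0=20.563; τ=−ln(0.6849)/20.563=0.018 → t=0.176; u2·a0=0.2767·20.563=5.690; a1=1.765 < 5.690 ≤ a1+a2=14.050 → R2 fires; G=11 D=4 X=7
Draw 5: a1=1.412, a2=9.828, a3=1.616, a4=1.505, a5=3.652, a0=18.013; τ=−ln(0.6837)/18.013=0.021 → t=0.197; u2·a0=0.7324·18.013=13.193; a1+…+a3=12.856 < 13.193 ≤ a1+…+a4=14.361 → R4 fires; G=12 D=5 X=6
Draw 6: a1=1.765, a2=10.530, a3=2.020, a4=1.290, a5=3.984, a0=19.589; τ=−ln(0.9843)/19.589=0.001 → t=0.198; u2·a0=0.6895·19.589=13.507; a1+a2=12.295 < 13.507 ≤ a1+…+a3=14.315 → R3 fires; G=12 D=4 X=8
Draw 7: a1=1.412, a2=11.232, a3=1.616, a4=1.720, a5=3.984, a0=19.964; τ=−ln(0.2651)/19.964=0.067 → t=0.264 > T=0.22: stop.
At T=0.22: G=12 D=4 X=8; the largest is G.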